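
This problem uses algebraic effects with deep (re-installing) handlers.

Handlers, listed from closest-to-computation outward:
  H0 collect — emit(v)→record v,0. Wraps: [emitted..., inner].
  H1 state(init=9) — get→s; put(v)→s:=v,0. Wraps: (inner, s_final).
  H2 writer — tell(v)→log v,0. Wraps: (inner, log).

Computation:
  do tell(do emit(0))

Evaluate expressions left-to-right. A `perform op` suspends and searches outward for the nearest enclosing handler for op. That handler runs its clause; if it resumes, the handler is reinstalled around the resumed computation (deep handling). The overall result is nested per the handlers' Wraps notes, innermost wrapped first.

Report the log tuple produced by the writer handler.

Working:
emit(0) @ H0 ⇒ out+=0
tell(0) @ H2 ⇒ log+=0
H0 returns [0, 0]
H1 returns ([0, 0], 9)
H2 returns (([0, 0], 9), (0))
= (([0, 0], 9), (0))

Answer: (0)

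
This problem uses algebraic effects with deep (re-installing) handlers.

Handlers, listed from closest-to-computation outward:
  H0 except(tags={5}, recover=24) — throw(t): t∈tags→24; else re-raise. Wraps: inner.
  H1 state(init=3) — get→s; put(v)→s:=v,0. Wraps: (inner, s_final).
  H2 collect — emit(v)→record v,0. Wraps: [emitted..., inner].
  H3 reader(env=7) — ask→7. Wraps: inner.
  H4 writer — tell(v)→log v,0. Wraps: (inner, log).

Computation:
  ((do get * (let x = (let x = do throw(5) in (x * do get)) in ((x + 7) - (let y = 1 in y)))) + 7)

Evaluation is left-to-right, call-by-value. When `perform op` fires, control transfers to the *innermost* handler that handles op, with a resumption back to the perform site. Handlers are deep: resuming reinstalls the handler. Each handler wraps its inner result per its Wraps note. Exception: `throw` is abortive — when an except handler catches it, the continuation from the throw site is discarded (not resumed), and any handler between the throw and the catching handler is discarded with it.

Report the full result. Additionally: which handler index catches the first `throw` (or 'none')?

Evaluation trace:
get @ H1 ⇒ 3
throw(5) @ H0 caught ⇒ 24
H1 returns (24, 3)
H2 returns [(24, 3)]
H3 returns [(24, 3)]
H4 returns ([(24, 3)], ())
= ([(24, 3)], ())

Answer: ([(24, 3)], ()) ; first throw caught by: H0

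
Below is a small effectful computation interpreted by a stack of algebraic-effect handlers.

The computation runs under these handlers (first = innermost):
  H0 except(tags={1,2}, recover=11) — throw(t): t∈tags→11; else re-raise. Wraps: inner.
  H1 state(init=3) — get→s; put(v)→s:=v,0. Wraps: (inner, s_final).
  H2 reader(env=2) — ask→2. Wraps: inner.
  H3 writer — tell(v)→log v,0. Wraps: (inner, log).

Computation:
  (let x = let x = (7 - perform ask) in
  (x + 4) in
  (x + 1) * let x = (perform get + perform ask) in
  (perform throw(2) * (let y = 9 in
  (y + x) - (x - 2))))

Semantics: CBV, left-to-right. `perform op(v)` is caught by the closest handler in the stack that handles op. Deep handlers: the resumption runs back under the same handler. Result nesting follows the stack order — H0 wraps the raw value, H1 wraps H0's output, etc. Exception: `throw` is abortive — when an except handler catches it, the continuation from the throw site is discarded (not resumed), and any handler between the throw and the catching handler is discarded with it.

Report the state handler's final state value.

Step-by-step:
ask @ H2 ⇒ 2
get @ H1 ⇒ 3
ask @ H2 ⇒ 2
throw(2) @ H0 caught ⇒ 11
H1 returns (11, 3)
H2 returns (11, 3)
H3 returns ((11, 3), ())
= ((11, 3), ())

Answer: 3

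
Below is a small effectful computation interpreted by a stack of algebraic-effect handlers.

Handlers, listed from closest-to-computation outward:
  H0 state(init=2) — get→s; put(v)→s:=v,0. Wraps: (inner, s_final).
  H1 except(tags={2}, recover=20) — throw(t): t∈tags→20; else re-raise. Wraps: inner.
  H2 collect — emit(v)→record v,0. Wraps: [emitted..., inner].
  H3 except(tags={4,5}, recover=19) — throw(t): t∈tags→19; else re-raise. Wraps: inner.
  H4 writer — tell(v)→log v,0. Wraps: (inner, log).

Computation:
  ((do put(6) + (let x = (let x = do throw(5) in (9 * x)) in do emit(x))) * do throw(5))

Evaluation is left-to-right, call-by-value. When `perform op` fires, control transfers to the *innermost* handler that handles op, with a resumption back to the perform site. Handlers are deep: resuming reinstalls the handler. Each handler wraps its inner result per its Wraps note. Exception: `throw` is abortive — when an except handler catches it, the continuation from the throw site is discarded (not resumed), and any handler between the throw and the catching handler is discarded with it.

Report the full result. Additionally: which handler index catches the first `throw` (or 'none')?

Evaluation trace:
put(6) @ H0 ⇒ s:=6
throw(5) @ H1 re-raised
throw(5) @ H3 caught ⇒ 19
H4 returns (19, ())
= (19, ())

Answer: (19, ()) ; first throw caught by: H3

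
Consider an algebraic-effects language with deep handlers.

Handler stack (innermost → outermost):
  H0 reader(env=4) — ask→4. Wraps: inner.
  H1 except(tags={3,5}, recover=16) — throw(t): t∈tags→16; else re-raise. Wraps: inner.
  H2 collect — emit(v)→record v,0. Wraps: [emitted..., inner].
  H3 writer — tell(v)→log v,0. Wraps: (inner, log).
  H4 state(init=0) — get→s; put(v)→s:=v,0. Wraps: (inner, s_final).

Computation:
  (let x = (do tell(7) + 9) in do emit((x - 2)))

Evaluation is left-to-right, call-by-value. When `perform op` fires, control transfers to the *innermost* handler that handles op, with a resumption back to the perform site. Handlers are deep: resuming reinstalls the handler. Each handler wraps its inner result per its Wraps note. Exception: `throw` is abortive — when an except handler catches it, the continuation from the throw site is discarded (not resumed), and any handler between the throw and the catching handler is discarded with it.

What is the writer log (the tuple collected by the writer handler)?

Step-by-step:
tell(7) @ H3 ⇒ log+=7
emit(7) @ H2 ⇒ out+=7
H0 returns 0
H1 returns 0
H2 returns [7, 0]
H3 returns ([7, 0], (7))
H4 returns (([7, 0], (7)), 0)
= (([7, 0], (7)), 0)

Answer: (7)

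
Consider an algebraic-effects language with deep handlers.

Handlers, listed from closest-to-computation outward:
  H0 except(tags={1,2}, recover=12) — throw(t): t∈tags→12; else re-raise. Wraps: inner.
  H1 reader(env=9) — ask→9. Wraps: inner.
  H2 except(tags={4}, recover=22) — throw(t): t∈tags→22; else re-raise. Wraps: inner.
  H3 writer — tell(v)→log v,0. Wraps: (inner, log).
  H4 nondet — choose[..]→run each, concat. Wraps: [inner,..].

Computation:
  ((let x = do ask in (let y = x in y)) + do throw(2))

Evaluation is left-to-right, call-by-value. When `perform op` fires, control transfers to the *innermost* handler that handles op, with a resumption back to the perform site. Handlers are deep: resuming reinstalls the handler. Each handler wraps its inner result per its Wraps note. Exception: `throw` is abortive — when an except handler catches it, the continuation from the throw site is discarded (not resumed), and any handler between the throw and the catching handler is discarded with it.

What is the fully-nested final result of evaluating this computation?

Answer: [(12, ())]

Step-by-step:
ask @ H1 ⇒ 9
throw(2) @ H0 caught ⇒ 12
H1 returns 12
H2 returns 12
H3 returns (12, ())
H4 returns [(12, ())]
= [(12, ())]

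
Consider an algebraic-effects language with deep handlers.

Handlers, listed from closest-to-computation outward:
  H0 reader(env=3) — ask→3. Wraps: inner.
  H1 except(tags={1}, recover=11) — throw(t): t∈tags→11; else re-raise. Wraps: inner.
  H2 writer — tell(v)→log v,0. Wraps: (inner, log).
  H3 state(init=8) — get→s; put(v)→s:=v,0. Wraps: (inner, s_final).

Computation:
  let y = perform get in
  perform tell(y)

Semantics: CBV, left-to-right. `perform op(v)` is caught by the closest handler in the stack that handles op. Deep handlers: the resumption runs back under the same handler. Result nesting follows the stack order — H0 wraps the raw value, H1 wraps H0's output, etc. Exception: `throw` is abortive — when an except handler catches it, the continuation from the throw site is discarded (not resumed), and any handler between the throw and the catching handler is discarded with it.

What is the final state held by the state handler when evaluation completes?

Evaluation trace:
get @ H3 ⇒ 8
tell(8) @ H2 ⇒ log+=8
H0 returns 0
H1 returns 0
H2 returns (0, (8))
H3 returns ((0, (8)), 8)
= ((0, (8)), 8)

Answer: 8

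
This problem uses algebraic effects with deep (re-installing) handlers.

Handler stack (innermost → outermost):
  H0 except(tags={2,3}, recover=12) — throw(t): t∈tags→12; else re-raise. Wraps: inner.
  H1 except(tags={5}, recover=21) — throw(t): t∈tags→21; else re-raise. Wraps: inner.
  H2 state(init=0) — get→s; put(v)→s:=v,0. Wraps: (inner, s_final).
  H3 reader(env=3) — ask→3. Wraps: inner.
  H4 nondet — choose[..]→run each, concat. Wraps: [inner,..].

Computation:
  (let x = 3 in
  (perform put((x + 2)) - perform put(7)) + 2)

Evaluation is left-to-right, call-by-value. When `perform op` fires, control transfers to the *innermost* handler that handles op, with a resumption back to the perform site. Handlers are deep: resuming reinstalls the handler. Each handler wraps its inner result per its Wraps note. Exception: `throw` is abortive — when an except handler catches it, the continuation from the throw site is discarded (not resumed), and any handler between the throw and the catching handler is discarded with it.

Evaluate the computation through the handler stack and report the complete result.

Working:
put(5) @ H2 ⇒ s:=5
put(7) @ H2 ⇒ s:=7
H0 returns 2
H1 returns 2
H2 returns (2, 7)
H3 returns (2, 7)
H4 returns [(2, 7)]
= [(2, 7)]

Answer: [(2, 7)]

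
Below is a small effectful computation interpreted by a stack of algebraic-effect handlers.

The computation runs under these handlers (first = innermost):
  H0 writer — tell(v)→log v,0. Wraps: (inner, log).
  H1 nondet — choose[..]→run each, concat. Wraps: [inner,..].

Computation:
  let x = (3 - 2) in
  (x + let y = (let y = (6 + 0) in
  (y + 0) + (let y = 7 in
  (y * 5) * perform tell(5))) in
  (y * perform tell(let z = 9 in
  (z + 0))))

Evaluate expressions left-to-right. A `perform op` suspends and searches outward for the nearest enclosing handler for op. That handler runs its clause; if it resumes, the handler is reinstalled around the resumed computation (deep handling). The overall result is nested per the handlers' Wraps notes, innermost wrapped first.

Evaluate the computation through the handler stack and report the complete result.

Answer: [(1, (5, 9))]

Evaluation trace:
tell(5) @ H0 ⇒ log+=5
tell(9) @ H0 ⇒ log+=9
H0 returns (1, (5, 9))
H1 returns [(1, (5, 9))]
= [(1, (5, 9))]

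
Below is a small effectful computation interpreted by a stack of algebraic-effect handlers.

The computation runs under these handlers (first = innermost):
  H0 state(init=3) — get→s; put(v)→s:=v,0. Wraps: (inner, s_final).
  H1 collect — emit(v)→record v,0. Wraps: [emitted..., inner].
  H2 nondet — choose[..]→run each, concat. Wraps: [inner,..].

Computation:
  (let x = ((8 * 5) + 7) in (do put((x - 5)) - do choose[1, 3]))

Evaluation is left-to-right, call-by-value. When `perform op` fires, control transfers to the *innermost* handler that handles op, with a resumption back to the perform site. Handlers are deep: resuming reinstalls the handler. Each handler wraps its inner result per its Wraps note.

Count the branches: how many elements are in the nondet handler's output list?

Answer: 2

Working:
put(42) @ H0 ⇒ s:=42
choose[1, 3] @ H2
  branch[0] choose=1:
    H0 returns (-1, 42)
    H1 returns [(-1, 42)]
    H2 returns [[(-1, 42)]]
  branch[1] choose=3:
    H0 returns (-3, 42)
    H1 returns [(-3, 42)]
    H2 returns [[(-3, 42)]]
= [[(-1, 42)], [(-3, 42)]]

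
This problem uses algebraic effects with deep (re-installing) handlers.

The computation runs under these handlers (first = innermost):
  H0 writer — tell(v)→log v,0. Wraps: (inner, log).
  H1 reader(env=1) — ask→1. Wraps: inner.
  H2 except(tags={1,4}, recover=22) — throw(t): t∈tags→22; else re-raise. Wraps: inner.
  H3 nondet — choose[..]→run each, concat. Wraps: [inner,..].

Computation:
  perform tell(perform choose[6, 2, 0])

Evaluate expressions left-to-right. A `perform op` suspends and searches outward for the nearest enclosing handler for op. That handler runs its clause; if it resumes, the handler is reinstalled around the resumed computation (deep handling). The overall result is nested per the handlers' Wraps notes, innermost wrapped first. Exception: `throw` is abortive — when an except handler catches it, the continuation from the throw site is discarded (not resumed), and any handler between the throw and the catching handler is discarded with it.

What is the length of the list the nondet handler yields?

Answer: 3

Working:
choose[6, 2, 0] @ H3
  branch[0] choose=6:
    tell(6) @ H0 ⇒ log+=6
    H0 returns (0, (6))
    H1 returns (0, (6))
    H2 returns (0, (6))
    H3 returns [(0, (6))]
  branch[1] choose=2:
    tell(2) @ H0 ⇒ log+=2
    H0 returns (0, (2))
    H1 returns (0, (2))
    H2 returns (0, (2))
    H3 returns [(0, (2))]
  branch[2] choose=0:
    tell(0) @ H0 ⇒ log+=0
    H0 returns (0, (0))
    H1 returns (0, (0))
    H2 returns (0, (0))
    H3 returns [(0, (0))]
= [(0, (6)), (0, (2)), (0, (0))]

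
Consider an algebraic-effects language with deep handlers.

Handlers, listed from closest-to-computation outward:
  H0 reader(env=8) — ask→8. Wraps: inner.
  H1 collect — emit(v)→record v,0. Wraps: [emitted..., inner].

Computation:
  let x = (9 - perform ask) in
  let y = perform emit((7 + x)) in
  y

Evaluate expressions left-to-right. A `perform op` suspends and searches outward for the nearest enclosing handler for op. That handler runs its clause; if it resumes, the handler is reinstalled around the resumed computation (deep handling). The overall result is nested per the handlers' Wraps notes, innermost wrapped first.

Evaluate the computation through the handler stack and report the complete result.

Working:
ask @ H0 ⇒ 8
emit(8) @ H1 ⇒ out+=8
H0 returns 0
H1 returns [8, 0]
= [8, 0]

Answer: [8, 0]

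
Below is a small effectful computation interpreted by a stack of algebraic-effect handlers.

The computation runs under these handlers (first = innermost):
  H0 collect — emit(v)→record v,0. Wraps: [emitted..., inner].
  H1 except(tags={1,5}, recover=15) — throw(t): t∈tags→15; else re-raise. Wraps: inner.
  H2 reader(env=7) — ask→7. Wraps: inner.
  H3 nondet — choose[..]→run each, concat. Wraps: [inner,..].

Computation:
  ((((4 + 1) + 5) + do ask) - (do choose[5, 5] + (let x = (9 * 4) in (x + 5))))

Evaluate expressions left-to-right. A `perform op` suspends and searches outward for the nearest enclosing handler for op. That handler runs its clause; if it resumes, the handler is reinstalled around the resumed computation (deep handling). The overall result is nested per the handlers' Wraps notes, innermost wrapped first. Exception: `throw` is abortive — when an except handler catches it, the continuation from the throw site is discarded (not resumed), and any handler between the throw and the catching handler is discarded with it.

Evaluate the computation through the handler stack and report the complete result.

Working:
ask @ H2 ⇒ 7
choose[5, 5] @ H3
  branch[0] choose=5:
    H0 returns [-29]
    H1 returns [-29]
    H2 returns [-29]
    H3 returns [[-29]]
  branch[1] choose=5:
    H0 returns [-29]
    H1 returns [-29]
    H2 returns [-29]
    H3 returns [[-29]]
= [[-29], [-29]]

Answer: [[-29], [-29]]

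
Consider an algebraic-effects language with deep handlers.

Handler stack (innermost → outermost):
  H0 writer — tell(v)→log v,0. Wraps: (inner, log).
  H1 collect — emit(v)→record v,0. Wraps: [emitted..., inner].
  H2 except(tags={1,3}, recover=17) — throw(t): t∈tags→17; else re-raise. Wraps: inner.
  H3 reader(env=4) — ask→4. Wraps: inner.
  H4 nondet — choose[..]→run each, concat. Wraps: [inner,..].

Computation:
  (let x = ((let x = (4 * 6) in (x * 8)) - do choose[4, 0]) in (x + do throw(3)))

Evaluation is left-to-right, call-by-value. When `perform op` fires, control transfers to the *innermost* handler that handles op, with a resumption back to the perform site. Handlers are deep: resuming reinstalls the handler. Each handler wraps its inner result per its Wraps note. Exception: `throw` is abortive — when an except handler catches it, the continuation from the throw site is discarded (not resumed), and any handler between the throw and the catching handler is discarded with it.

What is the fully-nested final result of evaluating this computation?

Evaluation trace:
choose[4, 0] @ H4
  branch[0] choose=4:
    throw(3) @ H2 caught ⇒ 17
    H3 returns 17
    H4 returns [17]
  branch[1] choose=0:
    throw(3) @ H2 caught ⇒ 17
    H3 returns 17
    H4 returns [17]
= [17, 17]

Answer: [17, 17]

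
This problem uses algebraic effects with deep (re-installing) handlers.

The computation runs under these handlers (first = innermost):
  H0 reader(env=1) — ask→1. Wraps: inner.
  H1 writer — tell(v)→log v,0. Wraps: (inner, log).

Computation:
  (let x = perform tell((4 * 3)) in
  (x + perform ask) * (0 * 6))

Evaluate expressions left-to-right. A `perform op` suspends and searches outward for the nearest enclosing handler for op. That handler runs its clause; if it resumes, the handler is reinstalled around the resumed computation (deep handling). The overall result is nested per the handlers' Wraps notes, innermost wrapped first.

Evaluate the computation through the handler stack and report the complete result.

Step-by-step:
tell(12) @ H1 ⇒ log+=12
ask @ H0 ⇒ 1
H0 returns 0
H1 returns (0, (12))
= (0, (12))

Answer: (0, (12))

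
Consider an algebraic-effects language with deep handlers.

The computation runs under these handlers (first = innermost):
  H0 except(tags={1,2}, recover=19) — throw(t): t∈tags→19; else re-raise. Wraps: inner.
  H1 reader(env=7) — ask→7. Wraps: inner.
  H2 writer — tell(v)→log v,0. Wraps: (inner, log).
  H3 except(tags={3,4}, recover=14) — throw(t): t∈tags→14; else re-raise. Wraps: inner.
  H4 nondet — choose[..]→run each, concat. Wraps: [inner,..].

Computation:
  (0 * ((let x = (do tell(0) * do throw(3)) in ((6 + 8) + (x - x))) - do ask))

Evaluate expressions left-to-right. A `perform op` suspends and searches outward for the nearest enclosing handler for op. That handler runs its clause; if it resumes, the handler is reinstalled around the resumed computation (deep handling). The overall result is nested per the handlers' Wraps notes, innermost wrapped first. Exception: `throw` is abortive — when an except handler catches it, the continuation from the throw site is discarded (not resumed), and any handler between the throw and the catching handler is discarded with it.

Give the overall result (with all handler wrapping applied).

Answer: [14]

Working:
tell(0) @ H2 ⇒ log+=0
throw(3) @ H0 re-raised
throw(3) @ H3 caught ⇒ 14
H4 returns [14]
= [14]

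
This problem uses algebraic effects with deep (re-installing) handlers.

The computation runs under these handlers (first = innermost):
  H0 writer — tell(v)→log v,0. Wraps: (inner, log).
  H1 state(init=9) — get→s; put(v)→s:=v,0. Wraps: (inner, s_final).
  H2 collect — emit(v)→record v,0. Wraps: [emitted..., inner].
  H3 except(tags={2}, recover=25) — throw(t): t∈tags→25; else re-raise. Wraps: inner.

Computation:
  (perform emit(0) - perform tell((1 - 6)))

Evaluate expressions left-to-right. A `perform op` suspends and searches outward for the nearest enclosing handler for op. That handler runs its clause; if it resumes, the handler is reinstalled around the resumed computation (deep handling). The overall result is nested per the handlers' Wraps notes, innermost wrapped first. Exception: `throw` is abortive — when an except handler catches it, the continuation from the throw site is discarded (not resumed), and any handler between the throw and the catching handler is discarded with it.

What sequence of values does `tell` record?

Step-by-step:
emit(0) @ H2 ⇒ out+=0
tell(-5) @ H0 ⇒ log+=-5
H0 returns (0, (-5))
H1 returns ((0, (-5)), 9)
H2 returns [0, ((0, (-5)), 9)]
H3 returns [0, ((0, (-5)), 9)]
= [0, ((0, (-5)), 9)]

Answer: (-5)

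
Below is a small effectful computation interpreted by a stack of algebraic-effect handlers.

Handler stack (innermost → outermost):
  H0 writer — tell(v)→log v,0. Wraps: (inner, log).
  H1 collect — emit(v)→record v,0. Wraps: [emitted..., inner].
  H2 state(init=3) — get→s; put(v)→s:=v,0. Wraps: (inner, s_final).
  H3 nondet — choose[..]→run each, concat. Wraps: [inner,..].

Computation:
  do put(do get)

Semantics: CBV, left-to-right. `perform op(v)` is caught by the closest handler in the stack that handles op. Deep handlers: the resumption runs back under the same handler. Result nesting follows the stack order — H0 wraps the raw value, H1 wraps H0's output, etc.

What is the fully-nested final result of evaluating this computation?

Answer: [([(0, ())], 3)]

Working:
get @ H2 ⇒ 3
put(3) @ H2 ⇒ s:=3
H0 returns (0, ())
H1 returns [(0, ())]
H2 returns ([(0, ())], 3)
H3 returns [([(0, ())], 3)]
= [([(0, ())], 3)]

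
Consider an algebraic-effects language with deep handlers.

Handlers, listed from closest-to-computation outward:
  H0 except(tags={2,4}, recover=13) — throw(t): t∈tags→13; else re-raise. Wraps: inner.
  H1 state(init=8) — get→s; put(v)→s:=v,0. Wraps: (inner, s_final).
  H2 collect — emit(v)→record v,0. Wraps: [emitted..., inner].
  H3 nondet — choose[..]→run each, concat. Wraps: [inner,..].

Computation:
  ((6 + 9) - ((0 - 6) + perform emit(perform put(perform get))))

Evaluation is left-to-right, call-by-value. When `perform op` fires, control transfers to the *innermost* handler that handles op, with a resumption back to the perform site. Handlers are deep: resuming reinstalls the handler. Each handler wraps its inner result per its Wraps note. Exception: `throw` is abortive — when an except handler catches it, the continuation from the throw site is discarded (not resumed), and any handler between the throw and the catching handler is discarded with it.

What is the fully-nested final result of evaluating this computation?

Evaluation trace:
get @ H1 ⇒ 8
put(8) @ H1 ⇒ s:=8
emit(0) @ H2 ⇒ out+=0
H0 returns 21
H1 returns (21, 8)
H2 returns [0, (21, 8)]
H3 returns [[0, (21, 8)]]
= [[0, (21, 8)]]

Answer: [[0, (21, 8)]]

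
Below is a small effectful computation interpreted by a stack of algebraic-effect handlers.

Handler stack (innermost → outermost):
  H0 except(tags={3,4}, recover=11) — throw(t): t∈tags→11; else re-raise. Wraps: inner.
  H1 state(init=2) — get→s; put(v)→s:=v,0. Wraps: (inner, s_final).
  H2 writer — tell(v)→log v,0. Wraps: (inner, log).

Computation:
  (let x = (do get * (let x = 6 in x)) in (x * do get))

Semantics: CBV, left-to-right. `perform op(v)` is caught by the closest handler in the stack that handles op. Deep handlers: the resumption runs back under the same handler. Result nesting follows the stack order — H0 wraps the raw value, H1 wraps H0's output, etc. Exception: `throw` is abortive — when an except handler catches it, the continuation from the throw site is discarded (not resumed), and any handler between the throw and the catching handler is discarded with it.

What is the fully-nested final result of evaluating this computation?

Working:
get @ H1 ⇒ 2
get @ H1 ⇒ 2
H0 returns 24
H1 returns (24, 2)
H2 returns ((24, 2), ())
= ((24, 2), ())

Answer: ((24, 2), ())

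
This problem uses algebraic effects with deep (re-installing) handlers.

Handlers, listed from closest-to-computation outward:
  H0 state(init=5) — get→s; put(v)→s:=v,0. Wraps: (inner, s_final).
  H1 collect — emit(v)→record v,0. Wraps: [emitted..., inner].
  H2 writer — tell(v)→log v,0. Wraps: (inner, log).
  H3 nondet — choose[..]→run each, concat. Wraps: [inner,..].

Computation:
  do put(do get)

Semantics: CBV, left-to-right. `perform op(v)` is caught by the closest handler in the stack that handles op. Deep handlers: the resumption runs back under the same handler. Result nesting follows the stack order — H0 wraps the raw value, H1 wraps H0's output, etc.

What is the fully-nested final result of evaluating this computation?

Answer: [([(0, 5)], ())]

Step-by-step:
get @ H0 ⇒ 5
put(5) @ H0 ⇒ s:=5
H0 returns (0, 5)
H1 returns [(0, 5)]
H2 returns ([(0, 5)], ())
H3 returns [([(0, 5)], ())]
= [([(0, 5)], ())]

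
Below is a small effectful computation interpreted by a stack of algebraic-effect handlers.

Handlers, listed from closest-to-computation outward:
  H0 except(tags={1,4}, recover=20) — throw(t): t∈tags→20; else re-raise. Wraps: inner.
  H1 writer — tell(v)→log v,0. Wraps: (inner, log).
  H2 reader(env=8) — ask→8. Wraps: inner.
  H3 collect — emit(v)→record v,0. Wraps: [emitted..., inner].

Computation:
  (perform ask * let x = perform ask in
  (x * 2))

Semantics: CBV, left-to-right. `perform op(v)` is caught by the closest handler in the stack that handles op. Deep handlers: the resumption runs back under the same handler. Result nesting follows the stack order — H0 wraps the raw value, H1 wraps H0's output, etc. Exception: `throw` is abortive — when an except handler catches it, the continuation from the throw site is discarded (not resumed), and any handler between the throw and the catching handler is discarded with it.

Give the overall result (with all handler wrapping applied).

Answer: [(128, ())]

Working:
ask @ H2 ⇒ 8
ask @ H2 ⇒ 8
H0 returns 128
H1 returns (128, ())
H2 returns (128, ())
H3 returns [(128, ())]
= [(128, ())]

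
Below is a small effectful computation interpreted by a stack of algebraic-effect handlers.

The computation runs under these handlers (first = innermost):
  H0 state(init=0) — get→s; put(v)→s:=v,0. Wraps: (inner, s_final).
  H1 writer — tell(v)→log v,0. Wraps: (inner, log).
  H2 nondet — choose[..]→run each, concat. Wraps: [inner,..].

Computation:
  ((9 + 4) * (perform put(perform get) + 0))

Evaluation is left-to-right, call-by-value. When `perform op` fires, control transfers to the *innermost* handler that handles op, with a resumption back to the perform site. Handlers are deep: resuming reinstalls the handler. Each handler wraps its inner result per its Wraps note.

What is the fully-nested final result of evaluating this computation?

Step-by-step:
get @ H0 ⇒ 0
put(0) @ H0 ⇒ s:=0
H0 returns (0, 0)
H1 returns ((0, 0), ())
H2 returns [((0, 0), ())]
= [((0, 0), ())]

Answer: [((0, 0), ())]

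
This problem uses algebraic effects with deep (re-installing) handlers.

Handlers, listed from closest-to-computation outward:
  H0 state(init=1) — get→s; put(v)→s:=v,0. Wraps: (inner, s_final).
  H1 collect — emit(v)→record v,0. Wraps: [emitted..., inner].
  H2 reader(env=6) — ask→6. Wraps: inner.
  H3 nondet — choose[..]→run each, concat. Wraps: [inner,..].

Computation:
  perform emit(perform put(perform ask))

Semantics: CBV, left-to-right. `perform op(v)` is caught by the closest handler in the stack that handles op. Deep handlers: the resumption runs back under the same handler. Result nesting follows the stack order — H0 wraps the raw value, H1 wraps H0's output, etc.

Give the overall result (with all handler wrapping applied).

Step-by-step:
ask @ H2 ⇒ 6
put(6) @ H0 ⇒ s:=6
emit(0) @ H1 ⇒ out+=0
H0 returns (0, 6)
H1 returns [0, (0, 6)]
H2 returns [0, (0, 6)]
H3 returns [[0, (0, 6)]]
= [[0, (0, 6)]]

Answer: [[0, (0, 6)]]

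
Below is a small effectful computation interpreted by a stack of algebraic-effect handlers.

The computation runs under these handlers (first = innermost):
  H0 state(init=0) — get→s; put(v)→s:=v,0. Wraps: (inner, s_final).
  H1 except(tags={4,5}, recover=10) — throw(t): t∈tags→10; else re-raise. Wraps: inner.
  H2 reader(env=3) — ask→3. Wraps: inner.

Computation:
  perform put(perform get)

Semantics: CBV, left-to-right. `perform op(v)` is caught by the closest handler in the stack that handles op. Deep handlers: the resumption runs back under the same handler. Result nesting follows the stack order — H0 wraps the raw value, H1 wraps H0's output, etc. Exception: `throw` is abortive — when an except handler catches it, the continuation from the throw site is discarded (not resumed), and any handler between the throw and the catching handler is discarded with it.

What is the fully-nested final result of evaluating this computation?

Step-by-step:
get @ H0 ⇒ 0
put(0) @ H0 ⇒ s:=0
H0 returns (0, 0)
H1 returns (0, 0)
H2 returns (0, 0)
= (0, 0)

Answer: (0, 0)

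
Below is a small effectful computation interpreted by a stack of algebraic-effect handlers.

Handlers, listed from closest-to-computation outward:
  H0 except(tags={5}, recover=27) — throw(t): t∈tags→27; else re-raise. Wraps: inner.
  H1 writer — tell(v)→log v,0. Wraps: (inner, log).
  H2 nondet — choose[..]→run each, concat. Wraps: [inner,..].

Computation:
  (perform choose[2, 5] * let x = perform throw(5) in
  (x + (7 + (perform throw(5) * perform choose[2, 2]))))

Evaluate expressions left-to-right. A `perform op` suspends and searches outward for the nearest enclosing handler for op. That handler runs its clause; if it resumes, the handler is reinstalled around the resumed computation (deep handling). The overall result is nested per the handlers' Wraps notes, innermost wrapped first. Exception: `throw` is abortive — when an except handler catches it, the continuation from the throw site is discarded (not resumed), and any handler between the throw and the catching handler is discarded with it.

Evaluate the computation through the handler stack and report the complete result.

Evaluation trace:
choose[2, 5] @ H2
  branch[0] choose=2:
    throw(5) @ H0 caught ⇒ 27
    H1 returns (27, ())
    H2 returns [(27, ())]
  branch[1] choose=5:
    throw(5) @ H0 caught ⇒ 27
    H1 returns (27, ())
    H2 returns [(27, ())]
= [(27, ()), (27, ())]

Answer: [(27, ()), (27, ())]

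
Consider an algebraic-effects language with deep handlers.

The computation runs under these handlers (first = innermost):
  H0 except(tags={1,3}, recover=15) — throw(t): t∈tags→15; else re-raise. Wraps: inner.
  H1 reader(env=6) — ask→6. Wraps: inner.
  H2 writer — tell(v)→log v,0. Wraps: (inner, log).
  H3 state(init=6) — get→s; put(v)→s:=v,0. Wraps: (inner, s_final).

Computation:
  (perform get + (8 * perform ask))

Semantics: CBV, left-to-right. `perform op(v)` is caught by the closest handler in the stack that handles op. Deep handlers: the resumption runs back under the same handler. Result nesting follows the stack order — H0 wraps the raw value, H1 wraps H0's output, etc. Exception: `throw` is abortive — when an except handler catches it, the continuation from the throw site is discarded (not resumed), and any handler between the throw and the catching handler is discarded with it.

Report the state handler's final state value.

Working:
get @ H3 ⇒ 6
ask @ H1 ⇒ 6
H0 returns 54
H1 returns 54
H2 returns (54, ())
H3 returns ((54, ()), 6)
= ((54, ()), 6)

Answer: 6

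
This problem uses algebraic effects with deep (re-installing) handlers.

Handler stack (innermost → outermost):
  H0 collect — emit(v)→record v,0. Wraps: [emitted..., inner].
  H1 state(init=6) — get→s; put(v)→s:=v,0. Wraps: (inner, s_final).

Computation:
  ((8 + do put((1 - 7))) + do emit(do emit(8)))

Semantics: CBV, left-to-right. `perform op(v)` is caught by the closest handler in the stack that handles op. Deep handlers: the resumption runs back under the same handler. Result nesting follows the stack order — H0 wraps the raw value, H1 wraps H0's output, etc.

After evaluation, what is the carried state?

Step-by-step:
put(-6) @ H1 ⇒ s:=-6
emit(8) @ H0 ⇒ out+=8
emit(0) @ H0 ⇒ out+=0
H0 returns [8, 0, 8]
H1 returns ([8, 0, 8], -6)
= ([8, 0, 8], -6)

Answer: -6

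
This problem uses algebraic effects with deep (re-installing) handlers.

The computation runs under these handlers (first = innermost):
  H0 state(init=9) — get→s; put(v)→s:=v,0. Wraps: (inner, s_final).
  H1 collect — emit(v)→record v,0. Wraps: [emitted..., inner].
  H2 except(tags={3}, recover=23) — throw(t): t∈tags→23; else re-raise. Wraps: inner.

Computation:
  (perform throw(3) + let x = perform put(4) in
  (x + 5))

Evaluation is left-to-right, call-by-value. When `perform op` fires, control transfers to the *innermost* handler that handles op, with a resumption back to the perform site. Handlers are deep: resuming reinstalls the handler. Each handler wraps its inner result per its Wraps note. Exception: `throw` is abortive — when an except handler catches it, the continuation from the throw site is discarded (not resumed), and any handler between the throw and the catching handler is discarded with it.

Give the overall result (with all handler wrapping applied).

Working:
throw(3) @ H2 caught ⇒ 23
= 23

Answer: 23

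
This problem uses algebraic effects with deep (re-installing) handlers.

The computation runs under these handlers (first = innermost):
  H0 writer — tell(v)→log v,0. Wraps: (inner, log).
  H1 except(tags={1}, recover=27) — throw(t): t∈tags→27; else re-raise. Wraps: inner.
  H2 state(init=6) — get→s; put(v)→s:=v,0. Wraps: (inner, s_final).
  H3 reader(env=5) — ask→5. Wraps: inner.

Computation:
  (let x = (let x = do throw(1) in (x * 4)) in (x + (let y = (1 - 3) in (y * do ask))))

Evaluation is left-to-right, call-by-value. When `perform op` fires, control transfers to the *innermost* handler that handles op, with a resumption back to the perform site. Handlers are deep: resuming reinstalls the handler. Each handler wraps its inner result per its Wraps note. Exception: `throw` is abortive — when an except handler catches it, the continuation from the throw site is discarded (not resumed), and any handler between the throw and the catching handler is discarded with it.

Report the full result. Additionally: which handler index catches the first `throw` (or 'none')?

Step-by-step:
throw(1) @ H1 caught ⇒ 27
H2 returns (27, 6)
H3 returns (27, 6)
= (27, 6)

Answer: (27, 6) ; first throw caught by: H1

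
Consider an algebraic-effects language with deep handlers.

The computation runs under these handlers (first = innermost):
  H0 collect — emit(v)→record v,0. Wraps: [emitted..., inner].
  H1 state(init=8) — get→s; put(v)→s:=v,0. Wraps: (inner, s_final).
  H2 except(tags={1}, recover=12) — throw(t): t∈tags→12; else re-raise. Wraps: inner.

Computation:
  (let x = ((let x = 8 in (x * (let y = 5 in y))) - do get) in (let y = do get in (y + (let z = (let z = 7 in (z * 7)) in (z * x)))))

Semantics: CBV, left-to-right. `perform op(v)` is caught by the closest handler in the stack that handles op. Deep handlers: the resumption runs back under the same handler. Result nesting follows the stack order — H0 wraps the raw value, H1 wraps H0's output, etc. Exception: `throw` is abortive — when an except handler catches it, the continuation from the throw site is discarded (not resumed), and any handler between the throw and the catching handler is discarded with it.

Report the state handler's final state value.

Answer: 8

Working:
get @ H1 ⇒ 8
get @ H1 ⇒ 8
H0 returns [1576]
H1 returns ([1576], 8)
H2 returns ([1576], 8)
= ([1576], 8)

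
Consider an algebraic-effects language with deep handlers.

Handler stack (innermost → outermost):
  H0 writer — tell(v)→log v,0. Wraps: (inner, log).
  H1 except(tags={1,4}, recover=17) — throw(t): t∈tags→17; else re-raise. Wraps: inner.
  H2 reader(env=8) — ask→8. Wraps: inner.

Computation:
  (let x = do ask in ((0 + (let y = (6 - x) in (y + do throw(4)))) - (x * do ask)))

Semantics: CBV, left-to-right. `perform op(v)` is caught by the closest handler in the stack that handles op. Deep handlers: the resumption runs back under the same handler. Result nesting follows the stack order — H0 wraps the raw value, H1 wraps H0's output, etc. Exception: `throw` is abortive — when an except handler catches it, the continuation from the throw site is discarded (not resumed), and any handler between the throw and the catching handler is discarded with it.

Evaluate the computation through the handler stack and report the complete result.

Answer: 17

Step-by-step:
ask @ H2 ⇒ 8
throw(4) @ H1 caught ⇒ 17
H2 returns 17
= 17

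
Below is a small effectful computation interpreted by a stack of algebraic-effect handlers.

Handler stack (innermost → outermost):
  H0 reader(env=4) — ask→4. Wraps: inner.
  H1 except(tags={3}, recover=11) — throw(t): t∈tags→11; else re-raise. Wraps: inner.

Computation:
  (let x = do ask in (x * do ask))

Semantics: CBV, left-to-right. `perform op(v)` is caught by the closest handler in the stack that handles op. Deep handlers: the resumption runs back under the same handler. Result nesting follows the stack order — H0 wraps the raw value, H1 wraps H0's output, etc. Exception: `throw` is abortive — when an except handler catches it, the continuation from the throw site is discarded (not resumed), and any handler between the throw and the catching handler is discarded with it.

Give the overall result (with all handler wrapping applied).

Evaluation trace:
ask @ H0 ⇒ 4
ask @ H0 ⇒ 4
H0 returns 16
H1 returns 16
= 16

Answer: 16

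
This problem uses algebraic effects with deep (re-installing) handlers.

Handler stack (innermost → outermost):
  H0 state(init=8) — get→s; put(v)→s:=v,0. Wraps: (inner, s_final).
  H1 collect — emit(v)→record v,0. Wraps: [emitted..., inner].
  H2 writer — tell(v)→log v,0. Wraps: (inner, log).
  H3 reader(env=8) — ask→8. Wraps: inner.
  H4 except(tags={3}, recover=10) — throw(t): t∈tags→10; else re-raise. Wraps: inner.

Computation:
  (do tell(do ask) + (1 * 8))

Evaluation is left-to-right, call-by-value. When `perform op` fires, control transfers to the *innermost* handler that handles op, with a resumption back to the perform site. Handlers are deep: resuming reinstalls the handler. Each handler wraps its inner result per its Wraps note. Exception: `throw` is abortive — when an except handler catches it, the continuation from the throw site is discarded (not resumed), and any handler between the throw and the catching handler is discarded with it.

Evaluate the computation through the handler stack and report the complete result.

Evaluation trace:
ask @ H3 ⇒ 8
tell(8) @ H2 ⇒ log+=8
H0 returns (8, 8)
H1 returns [(8, 8)]
H2 returns ([(8, 8)], (8))
H3 returns ([(8, 8)], (8))
H4 returns ([(8, 8)], (8))
= ([(8, 8)], (8))

Answer: ([(8, 8)], (8))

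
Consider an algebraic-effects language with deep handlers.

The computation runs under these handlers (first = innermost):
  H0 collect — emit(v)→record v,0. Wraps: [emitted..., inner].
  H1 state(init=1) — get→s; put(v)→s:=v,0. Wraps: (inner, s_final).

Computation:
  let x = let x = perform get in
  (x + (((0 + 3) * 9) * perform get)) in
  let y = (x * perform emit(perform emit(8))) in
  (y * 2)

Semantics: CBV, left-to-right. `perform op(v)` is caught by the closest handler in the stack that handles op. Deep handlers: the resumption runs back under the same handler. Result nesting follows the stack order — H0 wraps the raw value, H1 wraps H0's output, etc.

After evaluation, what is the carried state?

Answer: 1

Evaluation trace:
get @ H1 ⇒ 1
get @ H1 ⇒ 1
emit(8) @ H0 ⇒ out+=8
emit(0) @ H0 ⇒ out+=0
H0 returns [8, 0, 0]
H1 returns ([8, 0, 0], 1)
= ([8, 0, 0], 1)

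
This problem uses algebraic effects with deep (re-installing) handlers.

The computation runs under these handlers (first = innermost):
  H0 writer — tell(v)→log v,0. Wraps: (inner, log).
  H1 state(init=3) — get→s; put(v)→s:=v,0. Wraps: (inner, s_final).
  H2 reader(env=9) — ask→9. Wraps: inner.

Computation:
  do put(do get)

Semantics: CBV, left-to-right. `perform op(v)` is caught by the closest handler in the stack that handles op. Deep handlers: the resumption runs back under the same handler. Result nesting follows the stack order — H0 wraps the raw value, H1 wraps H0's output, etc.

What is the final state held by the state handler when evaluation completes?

Evaluation trace:
get @ H1 ⇒ 3
put(3) @ H1 ⇒ s:=3
H0 returns (0, ())
H1 returns ((0, ()), 3)
H2 returns ((0, ()), 3)
= ((0, ()), 3)

Answer: 3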